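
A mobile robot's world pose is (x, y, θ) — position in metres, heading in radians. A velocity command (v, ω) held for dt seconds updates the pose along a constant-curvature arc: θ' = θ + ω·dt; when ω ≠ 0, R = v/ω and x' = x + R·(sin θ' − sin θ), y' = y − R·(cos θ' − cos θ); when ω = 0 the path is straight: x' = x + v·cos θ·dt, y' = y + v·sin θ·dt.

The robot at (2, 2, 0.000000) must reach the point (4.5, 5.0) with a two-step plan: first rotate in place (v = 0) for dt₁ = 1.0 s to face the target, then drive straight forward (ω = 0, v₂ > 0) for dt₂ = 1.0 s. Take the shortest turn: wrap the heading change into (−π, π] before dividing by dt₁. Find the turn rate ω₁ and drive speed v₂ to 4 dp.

ω₁ = 0.8761, v₂ = 3.9051

heading to target = atan2(5−2, 4.5−2) = 0.8761
Δθ = wrap(0.8761 − 0.0000) = 0.8761; ω₁ = Δθ/dt₁ = 0.8761
distance = √((4.5−2)² + (5−2)²) = 3.9051; v₂ = distance/dt₂ = 3.9051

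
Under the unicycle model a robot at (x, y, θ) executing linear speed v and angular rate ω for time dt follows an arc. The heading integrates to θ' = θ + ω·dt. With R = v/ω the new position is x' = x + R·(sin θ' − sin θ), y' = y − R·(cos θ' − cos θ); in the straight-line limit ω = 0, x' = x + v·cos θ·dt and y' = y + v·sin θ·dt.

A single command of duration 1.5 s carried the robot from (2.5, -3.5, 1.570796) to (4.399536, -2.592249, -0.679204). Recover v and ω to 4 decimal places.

v = 1.7500, ω = -1.5000

Δθ = -0.679204 − 1.570796 = -2.250000
ω = Δθ/dt = -2.250000/1.5 = -1.5000
R = Δx/(sin θ' − sin θ) = -1.1667
v = R·ω = -1.1667·-1.5000 = 1.7500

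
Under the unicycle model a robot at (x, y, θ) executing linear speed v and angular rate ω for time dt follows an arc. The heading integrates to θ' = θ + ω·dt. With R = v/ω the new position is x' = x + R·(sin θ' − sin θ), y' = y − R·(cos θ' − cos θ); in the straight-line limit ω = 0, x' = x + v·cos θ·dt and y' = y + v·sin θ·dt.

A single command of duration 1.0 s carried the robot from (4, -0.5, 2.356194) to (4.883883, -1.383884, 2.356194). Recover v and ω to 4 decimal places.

v = -1.2500, ω = 0.0000

Δθ = 2.356194 − 2.356194 = 0.000000
ω = Δθ/dt = 0.000000/1.0 = 0.0000
ω = 0 → v = (Δx·cos θ + Δy·sin θ)/dt = -1.2500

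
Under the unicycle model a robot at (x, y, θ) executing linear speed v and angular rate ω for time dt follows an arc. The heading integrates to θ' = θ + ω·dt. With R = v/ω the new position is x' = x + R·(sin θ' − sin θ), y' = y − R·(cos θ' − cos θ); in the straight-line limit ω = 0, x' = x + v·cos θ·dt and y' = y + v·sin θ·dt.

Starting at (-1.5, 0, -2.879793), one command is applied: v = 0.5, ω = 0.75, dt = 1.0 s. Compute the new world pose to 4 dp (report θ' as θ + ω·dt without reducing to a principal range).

(-1.8926, -0.2904, -2.1298)

θ' = -2.8798 + 0.75·1.0 = -2.1298
R = v/ω = 0.5/0.75 = 0.6667
x' = -1.5 + 0.6667·(sin -2.1298 − sin -2.8798) = -1.8926
y' = 0 − 0.6667·(cos -2.1298 − cos -2.8798) = -0.2904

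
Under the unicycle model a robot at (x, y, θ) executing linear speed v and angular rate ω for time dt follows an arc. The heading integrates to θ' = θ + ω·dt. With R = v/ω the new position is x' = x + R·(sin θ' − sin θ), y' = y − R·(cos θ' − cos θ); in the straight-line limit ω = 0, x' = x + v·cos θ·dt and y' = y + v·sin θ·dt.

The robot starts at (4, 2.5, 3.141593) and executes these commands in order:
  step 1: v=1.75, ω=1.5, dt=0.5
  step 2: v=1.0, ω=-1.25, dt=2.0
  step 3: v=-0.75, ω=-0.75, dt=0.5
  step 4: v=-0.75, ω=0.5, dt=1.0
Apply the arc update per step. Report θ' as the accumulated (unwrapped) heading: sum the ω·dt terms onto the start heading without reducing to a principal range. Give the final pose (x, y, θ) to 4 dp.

(1.5163, 1.8588, 1.5166)

step 1: θ'=3.8916 (R=1.1667) → pose (3.2048, 2.1870, 3.8916)
step 2: θ'=1.3916 (R=-0.8000) → pose (1.8723, 2.9149, 1.3916)
step 3: θ'=1.0166 (R=1.0000) → pose (1.7386, 2.5669, 1.0166)
step 4: θ'=1.5166 (R=-1.5000) → pose (1.5163, 1.8588, 1.5166)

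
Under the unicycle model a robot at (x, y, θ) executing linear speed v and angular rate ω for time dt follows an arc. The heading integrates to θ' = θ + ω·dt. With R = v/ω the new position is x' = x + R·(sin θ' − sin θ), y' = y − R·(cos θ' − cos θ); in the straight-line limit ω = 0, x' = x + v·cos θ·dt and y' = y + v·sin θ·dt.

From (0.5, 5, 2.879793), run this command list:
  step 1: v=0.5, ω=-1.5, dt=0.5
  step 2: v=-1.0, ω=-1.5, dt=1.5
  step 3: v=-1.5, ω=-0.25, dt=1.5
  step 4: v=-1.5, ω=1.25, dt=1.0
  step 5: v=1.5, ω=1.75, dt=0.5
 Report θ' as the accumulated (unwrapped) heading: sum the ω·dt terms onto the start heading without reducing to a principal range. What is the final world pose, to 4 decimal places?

(-3.5973, 5.3004, 1.6298)

step 1: θ'=2.1298 (R=-0.3333) → pose (0.3037, 5.1452, 2.1298)
step 2: θ'=-0.1202 (R=0.6667) → pose (-0.3415, 4.1298, -0.1202)
step 3: θ'=-0.4952 (R=6.0000) → pose (-2.4732, 4.8073, -0.4952)
step 4: θ'=0.7548 (R=-1.2000) → pose (-3.8657, 4.6255, 0.7548)
step 5: θ'=1.6298 (R=0.8571) → pose (-3.5973, 5.3004, 1.6298)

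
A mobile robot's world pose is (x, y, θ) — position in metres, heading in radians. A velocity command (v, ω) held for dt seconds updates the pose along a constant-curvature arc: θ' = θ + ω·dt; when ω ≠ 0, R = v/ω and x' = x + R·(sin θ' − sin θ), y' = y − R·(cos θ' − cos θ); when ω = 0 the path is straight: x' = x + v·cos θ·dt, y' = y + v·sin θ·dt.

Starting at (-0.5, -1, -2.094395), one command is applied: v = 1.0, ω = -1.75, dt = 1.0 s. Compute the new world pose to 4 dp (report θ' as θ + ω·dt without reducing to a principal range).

θ' = -2.0944 + -1.75·1.0 = -3.8444
R = v/ω = 1.0/-1.75 = -0.5714
x' = -0.5 + -0.5714·(sin -3.8444 − sin -2.0944) = -1.3642
y' = -1 − -0.5714·(cos -3.8444 − cos -2.0944) = -1.1503

(-1.3642, -1.1503, -3.8444)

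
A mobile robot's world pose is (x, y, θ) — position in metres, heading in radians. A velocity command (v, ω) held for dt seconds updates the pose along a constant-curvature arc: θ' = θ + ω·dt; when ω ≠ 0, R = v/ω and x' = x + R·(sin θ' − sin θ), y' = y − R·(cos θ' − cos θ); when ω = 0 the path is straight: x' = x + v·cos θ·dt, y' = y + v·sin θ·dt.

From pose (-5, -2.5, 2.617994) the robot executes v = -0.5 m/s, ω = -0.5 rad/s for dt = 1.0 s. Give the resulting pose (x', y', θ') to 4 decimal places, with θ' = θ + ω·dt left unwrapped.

θ' = 2.6180 + -0.5·1.0 = 2.1180
R = v/ω = -0.5/-0.5 = 1.0000
x' = -5 + 1.0000·(sin 2.1180 − sin 2.6180) = -4.6460
y' = -2.5 − 1.0000·(cos 2.1180 − cos 2.6180) = -2.8457

(-4.6460, -2.8457, 2.1180)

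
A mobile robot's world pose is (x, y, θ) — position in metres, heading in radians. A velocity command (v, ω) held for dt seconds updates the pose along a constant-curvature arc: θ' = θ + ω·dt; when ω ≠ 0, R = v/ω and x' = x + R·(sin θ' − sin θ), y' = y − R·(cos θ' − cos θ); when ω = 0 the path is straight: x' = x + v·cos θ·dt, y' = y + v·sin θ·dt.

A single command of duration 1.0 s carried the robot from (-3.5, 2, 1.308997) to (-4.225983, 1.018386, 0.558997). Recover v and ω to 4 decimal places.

v = -1.2500, ω = -0.7500

Δθ = 0.558997 − 1.308997 = -0.750000
ω = Δθ/dt = -0.750000/1.0 = -0.7500
R = −Δy/(cos θ' − cos θ) = 1.6667
v = R·ω = 1.6667·-0.7500 = -1.2500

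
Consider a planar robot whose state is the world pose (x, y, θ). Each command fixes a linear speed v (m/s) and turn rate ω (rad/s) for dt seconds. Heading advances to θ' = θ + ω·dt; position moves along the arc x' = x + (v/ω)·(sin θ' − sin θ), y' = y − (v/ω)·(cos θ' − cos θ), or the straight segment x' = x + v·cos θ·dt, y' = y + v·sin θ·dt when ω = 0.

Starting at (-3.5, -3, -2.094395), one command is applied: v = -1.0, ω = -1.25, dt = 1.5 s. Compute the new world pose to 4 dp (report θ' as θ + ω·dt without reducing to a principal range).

(-2.2180, -2.8588, -3.9694)

θ' = -2.0944 + -1.25·1.5 = -3.9694
R = v/ω = -1.0/-1.25 = 0.8000
x' = -3.5 + 0.8000·(sin -3.9694 − sin -2.0944) = -2.2180
y' = -3 − 0.8000·(cos -3.9694 − cos -2.0944) = -2.8588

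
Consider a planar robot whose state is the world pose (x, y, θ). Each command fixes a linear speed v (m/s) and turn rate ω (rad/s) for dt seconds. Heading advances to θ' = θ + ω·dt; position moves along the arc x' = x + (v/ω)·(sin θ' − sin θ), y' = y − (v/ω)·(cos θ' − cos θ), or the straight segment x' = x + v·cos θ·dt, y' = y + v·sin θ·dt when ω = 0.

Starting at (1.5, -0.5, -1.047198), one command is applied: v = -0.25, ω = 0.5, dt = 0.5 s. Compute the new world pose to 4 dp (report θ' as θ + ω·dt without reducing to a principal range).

θ' = -1.0472 + 0.5·0.5 = -0.7972
R = v/ω = -0.25/0.5 = -0.5000
x' = 1.5 + -0.5000·(sin -0.7972 − sin -1.0472) = 1.4247
y' = -0.5 − -0.5000·(cos -0.7972 − cos -1.0472) = -0.4006

(1.4247, -0.4006, -0.7972)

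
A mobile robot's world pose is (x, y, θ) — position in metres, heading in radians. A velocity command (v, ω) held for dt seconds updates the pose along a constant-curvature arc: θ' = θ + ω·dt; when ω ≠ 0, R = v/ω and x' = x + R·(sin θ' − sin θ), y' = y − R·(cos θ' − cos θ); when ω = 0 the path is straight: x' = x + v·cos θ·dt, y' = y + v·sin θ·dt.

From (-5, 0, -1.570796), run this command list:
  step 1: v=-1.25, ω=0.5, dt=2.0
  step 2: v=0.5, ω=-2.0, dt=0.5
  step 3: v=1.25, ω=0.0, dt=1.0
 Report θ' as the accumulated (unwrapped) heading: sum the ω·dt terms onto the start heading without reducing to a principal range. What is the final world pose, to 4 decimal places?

step 1: θ'=-0.5708 (R=-2.5000) → pose (-6.1492, 2.1037, -0.5708)
step 2: θ'=-1.5708 (R=-0.2500) → pose (-6.0343, 1.8933, -1.5708)
step 3: θ'=-1.5708 (straight) → pose (-6.0343, 0.6433, -1.5708)

(-6.0343, 0.6433, -1.5708)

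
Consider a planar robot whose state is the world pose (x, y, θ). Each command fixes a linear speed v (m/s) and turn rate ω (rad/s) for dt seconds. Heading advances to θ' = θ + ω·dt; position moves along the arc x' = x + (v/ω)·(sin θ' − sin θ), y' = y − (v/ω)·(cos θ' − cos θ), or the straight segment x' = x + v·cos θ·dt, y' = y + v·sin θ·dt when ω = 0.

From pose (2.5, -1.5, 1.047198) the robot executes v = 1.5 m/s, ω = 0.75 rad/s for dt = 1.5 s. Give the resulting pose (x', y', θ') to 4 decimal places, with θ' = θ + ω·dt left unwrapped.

θ' = 1.0472 + 0.75·1.5 = 2.1722
R = v/ω = 1.5/0.75 = 2.0000
x' = 2.5 + 2.0000·(sin 2.1722 − sin 1.0472) = 2.4170
y' = -1.5 − 2.0000·(cos 2.1722 − cos 1.0472) = 0.6316

(2.4170, 0.6316, 2.1722)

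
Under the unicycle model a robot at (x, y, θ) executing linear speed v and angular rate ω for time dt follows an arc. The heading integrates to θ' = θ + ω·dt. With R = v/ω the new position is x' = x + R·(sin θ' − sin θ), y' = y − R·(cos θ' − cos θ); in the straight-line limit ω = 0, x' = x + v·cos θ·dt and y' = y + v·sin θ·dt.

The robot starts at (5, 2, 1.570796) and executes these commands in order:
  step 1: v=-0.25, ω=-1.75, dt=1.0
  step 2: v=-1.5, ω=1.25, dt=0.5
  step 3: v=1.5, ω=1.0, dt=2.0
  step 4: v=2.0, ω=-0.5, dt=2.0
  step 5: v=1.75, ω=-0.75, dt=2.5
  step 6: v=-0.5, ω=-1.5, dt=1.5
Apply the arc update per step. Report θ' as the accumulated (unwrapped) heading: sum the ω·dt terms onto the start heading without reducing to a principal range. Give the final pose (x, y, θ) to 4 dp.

(6.2865, 10.2672, -2.6792)

step 1: θ'=-0.1792 (R=0.1429) → pose (4.8317, 1.8594, -0.1792)
step 2: θ'=0.4458 (R=-1.2000) → pose (4.1004, 1.7614, 0.4458)
step 3: θ'=2.4458 (R=1.5000) → pose (4.4151, 4.2661, 2.4458)
step 4: θ'=1.4458 (R=-4.0000) → pose (3.0103, 7.8350, 1.4458)
step 5: θ'=-0.4292 (R=-2.3333) → pose (6.2964, 9.6657, -0.4292)
step 6: θ'=-2.6792 (R=0.3333) → pose (6.2865, 10.2672, -2.6792)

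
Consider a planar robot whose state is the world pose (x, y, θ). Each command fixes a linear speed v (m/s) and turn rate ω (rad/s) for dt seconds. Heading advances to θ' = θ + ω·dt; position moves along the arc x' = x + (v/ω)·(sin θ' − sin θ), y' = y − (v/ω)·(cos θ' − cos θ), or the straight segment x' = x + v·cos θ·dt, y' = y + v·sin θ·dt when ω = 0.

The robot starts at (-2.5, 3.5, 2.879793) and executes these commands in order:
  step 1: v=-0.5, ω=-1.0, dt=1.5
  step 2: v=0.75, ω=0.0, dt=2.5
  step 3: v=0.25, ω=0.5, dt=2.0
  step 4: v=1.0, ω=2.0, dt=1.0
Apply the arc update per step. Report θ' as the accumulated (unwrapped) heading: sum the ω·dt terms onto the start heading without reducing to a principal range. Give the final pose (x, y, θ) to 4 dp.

(-2.7461, 5.0212, 4.3798)

step 1: θ'=1.3798 (R=0.5000) → pose (-2.1385, 2.9221, 1.3798)
step 2: θ'=1.3798 (straight) → pose (-1.7825, 4.7630, 1.3798)
step 3: θ'=2.3798 (R=0.5000) → pose (-1.9283, 5.2197, 2.3798)
step 4: θ'=4.3798 (R=0.5000) → pose (-2.7461, 5.0212, 4.3798)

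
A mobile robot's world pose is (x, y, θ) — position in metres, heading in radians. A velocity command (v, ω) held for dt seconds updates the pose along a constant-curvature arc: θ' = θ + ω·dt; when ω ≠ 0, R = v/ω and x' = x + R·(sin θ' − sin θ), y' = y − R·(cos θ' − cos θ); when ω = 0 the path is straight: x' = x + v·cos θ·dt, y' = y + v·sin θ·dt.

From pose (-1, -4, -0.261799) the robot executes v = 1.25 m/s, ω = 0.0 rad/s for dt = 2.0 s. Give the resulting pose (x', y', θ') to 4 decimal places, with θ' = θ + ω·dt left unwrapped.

θ' = -0.2618 + 0.0·2.0 = -0.2618
ω = 0 → straight: x' = -1 + 1.25·cos(-0.2618)·2.0 = 1.4148
y' = -4 + 1.25·sin(-0.2618)·2.0 = -4.6470

(1.4148, -4.6470, -0.2618)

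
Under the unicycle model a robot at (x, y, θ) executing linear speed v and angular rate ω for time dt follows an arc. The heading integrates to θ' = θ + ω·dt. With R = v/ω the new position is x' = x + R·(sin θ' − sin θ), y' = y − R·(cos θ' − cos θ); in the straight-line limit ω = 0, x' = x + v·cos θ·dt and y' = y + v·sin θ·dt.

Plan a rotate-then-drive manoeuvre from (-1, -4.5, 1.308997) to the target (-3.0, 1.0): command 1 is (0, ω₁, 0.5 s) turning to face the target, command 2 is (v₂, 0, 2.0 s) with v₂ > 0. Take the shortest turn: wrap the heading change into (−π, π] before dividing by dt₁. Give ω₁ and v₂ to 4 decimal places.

heading to target = atan2(1−-4.5, -3−-1) = 1.9196
Δθ = wrap(1.9196 − 1.3090) = 0.6106; ω₁ = Δθ/dt₁ = 1.2211
distance = √((-3−-1)² + (1−-4.5)²) = 5.8523; v₂ = distance/dt₂ = 2.9262

ω₁ = 1.2211, v₂ = 2.9262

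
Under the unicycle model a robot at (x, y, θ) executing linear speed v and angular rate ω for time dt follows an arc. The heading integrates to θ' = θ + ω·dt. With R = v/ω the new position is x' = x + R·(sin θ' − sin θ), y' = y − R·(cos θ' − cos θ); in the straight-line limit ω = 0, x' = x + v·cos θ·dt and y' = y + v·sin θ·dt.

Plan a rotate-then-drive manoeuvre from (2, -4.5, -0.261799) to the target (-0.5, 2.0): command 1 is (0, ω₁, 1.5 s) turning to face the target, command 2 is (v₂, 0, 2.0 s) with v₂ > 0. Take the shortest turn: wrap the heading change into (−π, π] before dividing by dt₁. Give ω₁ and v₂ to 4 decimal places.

heading to target = atan2(2−-4.5, -0.5−2) = 1.9380
Δθ = wrap(1.9380 − -0.2618) = 2.1998; ω₁ = Δθ/dt₁ = 1.4665
distance = √((-0.5−2)² + (2−-4.5)²) = 6.9642; v₂ = distance/dt₂ = 3.4821

ω₁ = 1.4665, v₂ = 3.4821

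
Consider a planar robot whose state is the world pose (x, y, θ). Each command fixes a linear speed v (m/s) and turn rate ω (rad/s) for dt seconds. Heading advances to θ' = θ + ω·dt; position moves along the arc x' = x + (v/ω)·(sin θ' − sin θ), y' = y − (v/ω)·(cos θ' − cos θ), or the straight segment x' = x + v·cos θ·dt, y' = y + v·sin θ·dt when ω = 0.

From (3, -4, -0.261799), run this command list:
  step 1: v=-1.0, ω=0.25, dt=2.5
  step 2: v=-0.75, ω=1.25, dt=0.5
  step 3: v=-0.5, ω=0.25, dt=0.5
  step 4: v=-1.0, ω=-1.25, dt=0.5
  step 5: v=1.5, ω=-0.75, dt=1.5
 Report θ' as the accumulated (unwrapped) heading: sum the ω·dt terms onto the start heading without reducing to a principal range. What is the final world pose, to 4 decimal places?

(1.9165, -5.0836, -0.6368)

step 1: θ'=0.3632 (R=-4.0000) → pose (0.5437, -4.1246, 0.3632)
step 2: θ'=0.9882 (R=-0.6000) → pose (0.2558, -4.3554, 0.9882)
step 3: θ'=1.1132 (R=-2.0000) → pose (0.1316, -4.5722, 1.1132)
step 4: θ'=0.4882 (R=0.8000) → pose (-0.2108, -4.9253, 0.4882)
step 5: θ'=-0.6368 (R=-2.0000) → pose (1.9165, -5.0836, -0.6368)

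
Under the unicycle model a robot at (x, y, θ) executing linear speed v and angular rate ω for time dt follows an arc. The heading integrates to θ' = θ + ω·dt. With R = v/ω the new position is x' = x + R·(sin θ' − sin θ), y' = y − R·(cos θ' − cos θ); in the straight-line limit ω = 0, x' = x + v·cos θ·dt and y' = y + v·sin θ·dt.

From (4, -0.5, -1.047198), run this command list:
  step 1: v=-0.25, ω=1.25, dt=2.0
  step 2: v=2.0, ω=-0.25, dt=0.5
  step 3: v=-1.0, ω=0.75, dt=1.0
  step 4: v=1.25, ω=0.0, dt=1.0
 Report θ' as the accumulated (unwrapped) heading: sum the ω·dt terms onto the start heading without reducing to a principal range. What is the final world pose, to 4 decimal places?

(3.3292, 0.5312, 2.0778)

step 1: θ'=1.4528 (R=-0.2000) → pose (3.6282, -0.5765, 1.4528)
step 2: θ'=1.3278 (R=-8.0000) → pose (3.8076, 0.4067, 1.3278)
step 3: θ'=2.0778 (R=-1.3333) → pose (3.9361, -0.5616, 2.0778)
step 4: θ'=2.0778 (straight) → pose (3.3292, 0.5312, 2.0778)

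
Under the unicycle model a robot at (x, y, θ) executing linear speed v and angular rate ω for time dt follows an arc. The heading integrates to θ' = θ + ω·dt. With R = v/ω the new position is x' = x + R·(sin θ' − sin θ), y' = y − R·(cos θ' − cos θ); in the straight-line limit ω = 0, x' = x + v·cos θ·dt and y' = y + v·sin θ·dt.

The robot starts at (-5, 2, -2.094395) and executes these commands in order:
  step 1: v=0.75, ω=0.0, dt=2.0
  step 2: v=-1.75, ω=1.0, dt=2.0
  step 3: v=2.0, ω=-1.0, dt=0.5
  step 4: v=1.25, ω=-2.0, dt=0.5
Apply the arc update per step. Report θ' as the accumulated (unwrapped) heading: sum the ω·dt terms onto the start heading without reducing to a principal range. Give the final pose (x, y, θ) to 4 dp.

(-5.8943, 2.4515, -1.5944)

step 1: θ'=-2.0944 (straight) → pose (-5.7500, 0.7010, -2.0944)
step 2: θ'=-0.0944 (R=-1.7500) → pose (-7.1006, 3.3182, -0.0944)
step 3: θ'=-0.5944 (R=-2.0000) → pose (-6.1691, 2.9840, -0.5944)
step 4: θ'=-1.5944 (R=-0.6250) → pose (-5.8943, 2.4515, -1.5944)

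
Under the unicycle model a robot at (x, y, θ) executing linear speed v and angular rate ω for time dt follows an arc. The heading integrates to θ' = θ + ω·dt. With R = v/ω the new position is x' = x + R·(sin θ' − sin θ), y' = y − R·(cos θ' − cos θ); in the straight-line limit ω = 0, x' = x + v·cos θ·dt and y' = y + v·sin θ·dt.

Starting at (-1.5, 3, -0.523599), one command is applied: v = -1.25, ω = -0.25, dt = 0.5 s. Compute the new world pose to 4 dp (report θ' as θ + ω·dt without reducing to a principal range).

(-2.0204, 3.3455, -0.6486)

θ' = -0.5236 + -0.25·0.5 = -0.6486
R = v/ω = -1.25/-0.25 = 5.0000
x' = -1.5 + 5.0000·(sin -0.6486 − sin -0.5236) = -2.0204
y' = 3 − 5.0000·(cos -0.6486 − cos -0.5236) = 3.3455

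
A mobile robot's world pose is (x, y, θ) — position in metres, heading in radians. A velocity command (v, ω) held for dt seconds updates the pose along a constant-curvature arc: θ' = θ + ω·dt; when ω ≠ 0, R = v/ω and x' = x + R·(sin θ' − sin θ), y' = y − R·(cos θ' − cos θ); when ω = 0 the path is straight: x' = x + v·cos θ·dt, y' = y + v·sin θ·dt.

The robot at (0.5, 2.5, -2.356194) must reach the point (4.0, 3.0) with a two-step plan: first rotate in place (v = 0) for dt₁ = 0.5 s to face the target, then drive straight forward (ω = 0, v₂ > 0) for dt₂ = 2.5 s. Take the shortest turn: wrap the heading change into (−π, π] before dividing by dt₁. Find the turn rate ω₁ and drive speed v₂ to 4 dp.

ω₁ = 4.9962, v₂ = 1.4142

heading to target = atan2(3−2.5, 4−0.5) = 0.1419
Δθ = wrap(0.1419 − -2.3562) = 2.4981; ω₁ = Δθ/dt₁ = 4.9962
distance = √((4−0.5)² + (3−2.5)²) = 3.5355; v₂ = distance/dt₂ = 1.4142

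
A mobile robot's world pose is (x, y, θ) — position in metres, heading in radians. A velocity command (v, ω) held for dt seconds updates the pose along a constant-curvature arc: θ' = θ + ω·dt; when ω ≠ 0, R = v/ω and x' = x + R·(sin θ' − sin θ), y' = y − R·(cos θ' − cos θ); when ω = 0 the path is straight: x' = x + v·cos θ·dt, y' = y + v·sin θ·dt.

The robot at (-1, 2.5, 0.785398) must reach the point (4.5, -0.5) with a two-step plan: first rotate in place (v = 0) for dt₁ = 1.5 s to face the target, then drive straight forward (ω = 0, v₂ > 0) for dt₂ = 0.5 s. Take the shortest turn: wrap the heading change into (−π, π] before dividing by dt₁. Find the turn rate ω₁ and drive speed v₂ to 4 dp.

heading to target = atan2(-0.5−2.5, 4.5−-1) = -0.4993
Δθ = wrap(-0.4993 − 0.7854) = -1.2847; ω₁ = Δθ/dt₁ = -0.8565
distance = √((4.5−-1)² + (-0.5−2.5)²) = 6.2650; v₂ = distance/dt₂ = 12.5300

ω₁ = -0.8565, v₂ = 12.5300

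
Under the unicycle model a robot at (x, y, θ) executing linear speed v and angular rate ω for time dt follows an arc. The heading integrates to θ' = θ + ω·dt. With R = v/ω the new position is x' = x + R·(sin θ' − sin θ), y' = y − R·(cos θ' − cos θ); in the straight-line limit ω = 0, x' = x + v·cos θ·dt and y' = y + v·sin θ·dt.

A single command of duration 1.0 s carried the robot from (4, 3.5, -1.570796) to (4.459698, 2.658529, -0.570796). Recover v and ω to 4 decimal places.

v = 1.0000, ω = 1.0000

Δθ = -0.570796 − -1.570796 = 1.000000
ω = Δθ/dt = 1.000000/1.0 = 1.0000
R = −Δy/(cos θ' − cos θ) = 1.0000
v = R·ω = 1.0000·1.0000 = 1.0000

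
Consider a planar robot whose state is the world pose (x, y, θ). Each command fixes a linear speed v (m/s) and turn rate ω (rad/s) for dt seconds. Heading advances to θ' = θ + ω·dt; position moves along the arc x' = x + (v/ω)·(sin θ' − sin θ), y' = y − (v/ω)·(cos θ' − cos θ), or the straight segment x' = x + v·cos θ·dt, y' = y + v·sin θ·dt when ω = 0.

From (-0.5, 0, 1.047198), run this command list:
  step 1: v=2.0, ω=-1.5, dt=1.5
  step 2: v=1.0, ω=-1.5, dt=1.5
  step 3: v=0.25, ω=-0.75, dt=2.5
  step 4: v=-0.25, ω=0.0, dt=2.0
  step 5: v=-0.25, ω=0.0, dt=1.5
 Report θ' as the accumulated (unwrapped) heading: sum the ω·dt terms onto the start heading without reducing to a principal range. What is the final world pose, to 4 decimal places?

(0.3974, -1.2662, -5.3278)

step 1: θ'=-1.2028 (R=-1.3333) → pose (1.8988, -0.1870, -1.2028)
step 2: θ'=-3.4528 (R=-0.6667) → pose (1.0726, -1.0615, -3.4528)
step 3: θ'=-5.3278 (R=-0.3333) → pose (0.9025, -0.5517, -5.3278)
step 4: θ'=-5.3278 (straight) → pose (0.6138, -0.9600, -5.3278)
step 5: θ'=-5.3278 (straight) → pose (0.3974, -1.2662, -5.3278)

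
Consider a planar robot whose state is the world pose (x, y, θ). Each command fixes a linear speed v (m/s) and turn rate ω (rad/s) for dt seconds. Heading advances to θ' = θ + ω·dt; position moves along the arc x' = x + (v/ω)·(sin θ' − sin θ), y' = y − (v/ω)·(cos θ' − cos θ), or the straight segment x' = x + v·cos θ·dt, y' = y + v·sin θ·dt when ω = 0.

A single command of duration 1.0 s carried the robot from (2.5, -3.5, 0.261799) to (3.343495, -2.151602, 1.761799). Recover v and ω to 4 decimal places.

Δθ = 1.761799 − 0.261799 = 1.500000
ω = Δθ/dt = 1.500000/1.0 = 1.5000
R = −Δy/(cos θ' − cos θ) = 1.1667
v = R·ω = 1.1667·1.5000 = 1.7500

v = 1.7500, ω = 1.5000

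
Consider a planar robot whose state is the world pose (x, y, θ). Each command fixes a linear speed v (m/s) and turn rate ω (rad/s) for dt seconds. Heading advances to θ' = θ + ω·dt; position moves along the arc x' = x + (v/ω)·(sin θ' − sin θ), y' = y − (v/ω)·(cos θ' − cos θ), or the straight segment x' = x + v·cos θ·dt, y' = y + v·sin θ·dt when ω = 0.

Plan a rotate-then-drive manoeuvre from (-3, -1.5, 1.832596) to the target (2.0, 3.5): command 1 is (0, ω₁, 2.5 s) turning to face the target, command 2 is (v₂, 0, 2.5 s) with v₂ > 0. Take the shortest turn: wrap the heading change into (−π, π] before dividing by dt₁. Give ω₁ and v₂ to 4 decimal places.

heading to target = atan2(3.5−-1.5, 2−-3) = 0.7854
Δθ = wrap(0.7854 − 1.8326) = -1.0472; ω₁ = Δθ/dt₁ = -0.4189
distance = √((2−-3)² + (3.5−-1.5)²) = 7.0711; v₂ = distance/dt₂ = 2.8284

ω₁ = -0.4189, v₂ = 2.8284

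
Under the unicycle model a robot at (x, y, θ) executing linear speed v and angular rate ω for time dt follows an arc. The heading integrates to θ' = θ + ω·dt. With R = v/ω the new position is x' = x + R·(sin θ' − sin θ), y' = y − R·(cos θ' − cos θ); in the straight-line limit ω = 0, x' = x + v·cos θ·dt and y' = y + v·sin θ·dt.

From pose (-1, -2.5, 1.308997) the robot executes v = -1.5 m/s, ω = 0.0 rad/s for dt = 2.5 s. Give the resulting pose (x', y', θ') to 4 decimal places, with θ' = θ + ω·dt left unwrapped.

(-1.9706, -6.1222, 1.3090)

θ' = 1.3090 + 0.0·2.5 = 1.3090
ω = 0 → straight: x' = -1 + -1.5·cos(1.3090)·2.5 = -1.9706
y' = -2.5 + -1.5·sin(1.3090)·2.5 = -6.1222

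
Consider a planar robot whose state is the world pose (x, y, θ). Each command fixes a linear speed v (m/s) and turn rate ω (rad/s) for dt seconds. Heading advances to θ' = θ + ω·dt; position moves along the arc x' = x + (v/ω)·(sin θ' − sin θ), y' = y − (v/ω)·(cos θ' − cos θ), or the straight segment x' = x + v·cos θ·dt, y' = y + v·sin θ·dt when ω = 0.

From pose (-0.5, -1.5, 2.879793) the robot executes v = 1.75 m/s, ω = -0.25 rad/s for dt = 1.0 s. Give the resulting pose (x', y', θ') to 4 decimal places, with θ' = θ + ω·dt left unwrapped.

θ' = 2.8798 + -0.25·1.0 = 2.6298
R = v/ω = 1.75/-0.25 = -7.0000
x' = -0.5 + -7.0000·(sin 2.6298 − sin 2.8798) = -2.1165
y' = -1.5 − -7.0000·(cos 2.6298 − cos 2.8798) = -0.8416

(-2.1165, -0.8416, 2.6298)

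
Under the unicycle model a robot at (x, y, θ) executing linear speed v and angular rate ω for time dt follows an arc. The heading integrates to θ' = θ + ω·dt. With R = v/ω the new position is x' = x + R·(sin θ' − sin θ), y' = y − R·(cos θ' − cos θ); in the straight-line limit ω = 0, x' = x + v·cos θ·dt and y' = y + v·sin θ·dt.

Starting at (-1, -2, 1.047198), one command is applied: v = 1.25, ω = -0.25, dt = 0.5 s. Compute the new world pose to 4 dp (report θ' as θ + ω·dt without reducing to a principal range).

(-0.6545, -1.4796, 0.9222)

θ' = 1.0472 + -0.25·0.5 = 0.9222
R = v/ω = 1.25/-0.25 = -5.0000
x' = -1 + -5.0000·(sin 0.9222 − sin 1.0472) = -0.6545
y' = -2 − -5.0000·(cos 0.9222 − cos 1.0472) = -1.4796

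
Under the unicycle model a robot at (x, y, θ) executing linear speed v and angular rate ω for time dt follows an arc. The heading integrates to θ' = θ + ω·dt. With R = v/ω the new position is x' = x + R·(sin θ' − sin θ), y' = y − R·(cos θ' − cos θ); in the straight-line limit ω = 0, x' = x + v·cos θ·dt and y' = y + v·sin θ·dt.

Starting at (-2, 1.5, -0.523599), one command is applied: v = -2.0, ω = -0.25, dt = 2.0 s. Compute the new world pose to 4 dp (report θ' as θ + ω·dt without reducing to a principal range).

θ' = -0.5236 + -0.25·2.0 = -1.0236
R = v/ω = -2.0/-0.25 = 8.0000
x' = -2 + 8.0000·(sin -1.0236 − sin -0.5236) = -4.8319
y' = 1.5 − 8.0000·(cos -1.0236 − cos -0.5236) = 4.2658

(-4.8319, 4.2658, -1.0236)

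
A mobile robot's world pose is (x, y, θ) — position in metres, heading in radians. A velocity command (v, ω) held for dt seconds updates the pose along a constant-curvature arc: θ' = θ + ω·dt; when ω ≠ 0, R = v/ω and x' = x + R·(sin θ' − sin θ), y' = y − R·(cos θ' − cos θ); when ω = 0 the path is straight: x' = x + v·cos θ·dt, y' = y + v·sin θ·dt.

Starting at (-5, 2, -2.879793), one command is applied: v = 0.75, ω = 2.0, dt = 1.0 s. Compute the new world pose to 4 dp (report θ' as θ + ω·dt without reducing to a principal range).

θ' = -2.8798 + 2.0·1.0 = -0.8798
R = v/ω = 0.75/2.0 = 0.3750
x' = -5 + 0.3750·(sin -0.8798 − sin -2.8798) = -5.1919
y' = 2 − 0.3750·(cos -0.8798 − cos -2.8798) = 1.3988

(-5.1919, 1.3988, -0.8798)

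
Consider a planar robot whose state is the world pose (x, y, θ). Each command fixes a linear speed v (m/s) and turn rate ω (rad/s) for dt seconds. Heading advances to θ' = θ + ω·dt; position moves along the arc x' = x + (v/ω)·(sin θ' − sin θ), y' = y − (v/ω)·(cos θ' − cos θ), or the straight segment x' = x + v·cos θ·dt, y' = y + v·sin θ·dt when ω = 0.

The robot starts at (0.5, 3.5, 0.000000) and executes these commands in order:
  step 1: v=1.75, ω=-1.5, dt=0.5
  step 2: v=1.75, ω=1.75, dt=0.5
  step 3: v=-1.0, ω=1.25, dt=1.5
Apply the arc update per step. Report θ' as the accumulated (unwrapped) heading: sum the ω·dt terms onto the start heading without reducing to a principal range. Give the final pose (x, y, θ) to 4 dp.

step 1: θ'=-0.7500 (R=-1.1667) → pose (1.2952, 3.1870, -0.7500)
step 2: θ'=0.1250 (R=1.0000) → pose (2.1016, 2.9265, 0.1250)
step 3: θ'=2.0000 (R=-0.8000) → pose (1.4739, 1.7998, 2.0000)

(1.4739, 1.7998, 2.0000)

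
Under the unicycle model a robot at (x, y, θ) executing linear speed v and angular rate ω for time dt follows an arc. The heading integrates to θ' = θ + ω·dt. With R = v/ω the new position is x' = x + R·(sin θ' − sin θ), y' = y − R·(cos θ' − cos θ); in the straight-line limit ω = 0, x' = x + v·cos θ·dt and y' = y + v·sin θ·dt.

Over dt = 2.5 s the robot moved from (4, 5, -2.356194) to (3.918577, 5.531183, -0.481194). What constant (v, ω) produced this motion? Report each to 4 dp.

v = -0.2500, ω = 0.7500

Δθ = -0.481194 − -2.356194 = 1.875000
ω = Δθ/dt = 1.875000/2.5 = 0.7500
R = −Δy/(cos θ' − cos θ) = -0.3333
v = R·ω = -0.3333·0.7500 = -0.2500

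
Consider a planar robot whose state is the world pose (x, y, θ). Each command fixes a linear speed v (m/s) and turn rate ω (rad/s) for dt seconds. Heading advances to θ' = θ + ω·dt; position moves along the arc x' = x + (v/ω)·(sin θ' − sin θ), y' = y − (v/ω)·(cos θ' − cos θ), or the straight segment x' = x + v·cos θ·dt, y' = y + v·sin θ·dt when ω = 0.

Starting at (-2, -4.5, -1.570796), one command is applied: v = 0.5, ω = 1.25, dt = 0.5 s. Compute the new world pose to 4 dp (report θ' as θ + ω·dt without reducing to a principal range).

(-1.9244, -4.7340, -0.9458)

θ' = -1.5708 + 1.25·0.5 = -0.9458
R = v/ω = 0.5/1.25 = 0.4000
x' = -2 + 0.4000·(sin -0.9458 − sin -1.5708) = -1.9244
y' = -4.5 − 0.4000·(cos -0.9458 − cos -1.5708) = -4.7340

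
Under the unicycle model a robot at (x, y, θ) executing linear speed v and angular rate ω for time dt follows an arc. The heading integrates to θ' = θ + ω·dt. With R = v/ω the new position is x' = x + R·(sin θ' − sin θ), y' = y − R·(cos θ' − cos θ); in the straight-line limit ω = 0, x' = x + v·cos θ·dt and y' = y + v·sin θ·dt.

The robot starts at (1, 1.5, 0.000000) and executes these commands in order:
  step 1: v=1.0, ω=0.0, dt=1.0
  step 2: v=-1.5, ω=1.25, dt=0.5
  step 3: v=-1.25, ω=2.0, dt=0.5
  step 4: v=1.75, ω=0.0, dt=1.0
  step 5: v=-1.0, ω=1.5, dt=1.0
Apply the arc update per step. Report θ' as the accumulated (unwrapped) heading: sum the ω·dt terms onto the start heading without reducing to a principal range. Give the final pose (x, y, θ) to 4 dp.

step 1: θ'=0.0000 (straight) → pose (2.0000, 1.5000, 0.0000)
step 2: θ'=0.6250 (R=-1.2000) → pose (1.2979, 1.2732, 0.6250)
step 3: θ'=1.6250 (R=-0.6250) → pose (1.0395, 0.7324, 1.6250)
step 4: θ'=1.6250 (straight) → pose (0.9447, 2.4799, 1.6250)
step 5: θ'=3.1250 (R=-0.6667) → pose (1.5993, 1.8494, 3.1250)

(1.5993, 1.8494, 3.1250)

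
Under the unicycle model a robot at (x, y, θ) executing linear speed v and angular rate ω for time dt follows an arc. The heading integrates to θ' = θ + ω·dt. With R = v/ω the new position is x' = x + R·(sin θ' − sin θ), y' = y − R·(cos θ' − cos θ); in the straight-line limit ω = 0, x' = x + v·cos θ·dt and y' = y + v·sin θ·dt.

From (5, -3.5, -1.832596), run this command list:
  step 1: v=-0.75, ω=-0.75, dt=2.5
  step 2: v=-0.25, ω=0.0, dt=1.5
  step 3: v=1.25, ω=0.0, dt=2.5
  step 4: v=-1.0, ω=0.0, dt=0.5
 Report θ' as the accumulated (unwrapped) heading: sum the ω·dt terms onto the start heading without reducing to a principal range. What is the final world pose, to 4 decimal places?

(4.6031, -1.7082, -3.7076)

step 1: θ'=-3.7076 (R=1.0000) → pose (6.5022, -2.9148, -3.7076)
step 2: θ'=-3.7076 (straight) → pose (6.8187, -3.1159, -3.7076)
step 3: θ'=-3.7076 (straight) → pose (4.1810, -1.4400, -3.7076)
step 4: θ'=-3.7076 (straight) → pose (4.6031, -1.7082, -3.7076)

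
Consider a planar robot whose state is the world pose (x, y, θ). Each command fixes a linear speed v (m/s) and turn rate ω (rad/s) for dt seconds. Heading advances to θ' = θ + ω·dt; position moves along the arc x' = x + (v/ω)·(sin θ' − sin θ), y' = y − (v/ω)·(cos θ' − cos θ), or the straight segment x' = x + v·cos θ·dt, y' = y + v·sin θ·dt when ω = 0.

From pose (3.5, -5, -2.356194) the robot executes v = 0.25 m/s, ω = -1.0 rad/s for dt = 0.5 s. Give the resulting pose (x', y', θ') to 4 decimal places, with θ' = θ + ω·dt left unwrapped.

(3.3936, -5.0631, -2.8562)

θ' = -2.3562 + -1.0·0.5 = -2.8562
R = v/ω = 0.25/-1.0 = -0.2500
x' = 3.5 + -0.2500·(sin -2.8562 − sin -2.3562) = 3.3936
y' = -5 − -0.2500·(cos -2.8562 − cos -2.3562) = -5.0631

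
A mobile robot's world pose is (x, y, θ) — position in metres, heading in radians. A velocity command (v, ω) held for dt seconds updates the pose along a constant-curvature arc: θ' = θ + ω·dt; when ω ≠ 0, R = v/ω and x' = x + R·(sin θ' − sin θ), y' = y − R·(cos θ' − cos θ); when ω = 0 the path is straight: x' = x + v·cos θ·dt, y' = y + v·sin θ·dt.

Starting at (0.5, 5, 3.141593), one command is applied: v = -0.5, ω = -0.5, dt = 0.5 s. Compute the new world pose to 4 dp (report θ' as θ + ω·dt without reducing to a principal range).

(0.7474, 4.9689, 2.8916)

θ' = 3.1416 + -0.5·0.5 = 2.8916
R = v/ω = -0.5/-0.5 = 1.0000
x' = 0.5 + 1.0000·(sin 2.8916 − sin 3.1416) = 0.7474
y' = 5 − 1.0000·(cos 2.8916 − cos 3.1416) = 4.9689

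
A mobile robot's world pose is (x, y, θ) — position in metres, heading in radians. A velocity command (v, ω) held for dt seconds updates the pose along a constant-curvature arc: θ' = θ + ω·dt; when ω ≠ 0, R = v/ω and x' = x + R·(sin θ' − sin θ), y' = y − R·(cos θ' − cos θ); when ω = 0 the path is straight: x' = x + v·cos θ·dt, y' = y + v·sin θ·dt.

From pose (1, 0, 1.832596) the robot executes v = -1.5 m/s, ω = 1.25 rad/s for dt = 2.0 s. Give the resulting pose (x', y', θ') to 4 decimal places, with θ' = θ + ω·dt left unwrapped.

θ' = 1.8326 + 1.25·2.0 = 4.3326
R = v/ω = -1.5/1.25 = -1.2000
x' = 1 + -1.2000·(sin 4.3326 − sin 1.8326) = 3.2736
y' = 0 − -1.2000·(cos 4.3326 − cos 1.8326) = -0.1343

(3.2736, -0.1343, 4.3326)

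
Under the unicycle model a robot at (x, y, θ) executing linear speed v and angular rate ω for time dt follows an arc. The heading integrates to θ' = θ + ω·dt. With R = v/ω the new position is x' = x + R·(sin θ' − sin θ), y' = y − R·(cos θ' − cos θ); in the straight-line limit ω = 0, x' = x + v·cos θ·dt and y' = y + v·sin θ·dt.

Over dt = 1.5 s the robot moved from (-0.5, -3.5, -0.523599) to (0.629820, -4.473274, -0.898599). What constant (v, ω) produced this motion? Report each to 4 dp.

Δθ = -0.898599 − -0.523599 = -0.375000
ω = Δθ/dt = -0.375000/1.5 = -0.2500
R = Δx/(sin θ' − sin θ) = -4.0000
v = R·ω = -4.0000·-0.2500 = 1.0000

v = 1.0000, ω = -0.2500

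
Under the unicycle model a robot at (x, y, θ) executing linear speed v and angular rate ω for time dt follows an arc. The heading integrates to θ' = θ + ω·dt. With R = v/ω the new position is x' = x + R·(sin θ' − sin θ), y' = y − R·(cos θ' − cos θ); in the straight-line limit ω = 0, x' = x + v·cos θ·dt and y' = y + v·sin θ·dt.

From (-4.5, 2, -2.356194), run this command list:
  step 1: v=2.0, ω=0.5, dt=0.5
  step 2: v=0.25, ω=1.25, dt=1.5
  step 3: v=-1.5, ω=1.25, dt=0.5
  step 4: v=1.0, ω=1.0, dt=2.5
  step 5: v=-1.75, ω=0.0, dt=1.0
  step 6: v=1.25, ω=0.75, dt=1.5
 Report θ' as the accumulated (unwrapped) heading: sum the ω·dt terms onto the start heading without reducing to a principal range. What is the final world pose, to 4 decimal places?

step 1: θ'=-2.1062 (R=4.0000) → pose (-5.1118, 1.2123, -2.1062)
step 2: θ'=-0.2312 (R=0.2000) → pose (-4.9856, 0.9156, -0.2312)
step 3: θ'=0.3938 (R=-1.2000) → pose (-5.7211, 0.8557, 0.3938)
step 4: θ'=2.8938 (R=1.0000) → pose (-5.8595, 2.7486, 2.8938)
step 5: θ'=2.8938 (straight) → pose (-4.1630, 2.3194, 2.8938)
step 6: θ'=4.0188 (R=1.6667) → pose (-5.8533, 1.7691, 4.0188)

(-5.8533, 1.7691, 4.0188)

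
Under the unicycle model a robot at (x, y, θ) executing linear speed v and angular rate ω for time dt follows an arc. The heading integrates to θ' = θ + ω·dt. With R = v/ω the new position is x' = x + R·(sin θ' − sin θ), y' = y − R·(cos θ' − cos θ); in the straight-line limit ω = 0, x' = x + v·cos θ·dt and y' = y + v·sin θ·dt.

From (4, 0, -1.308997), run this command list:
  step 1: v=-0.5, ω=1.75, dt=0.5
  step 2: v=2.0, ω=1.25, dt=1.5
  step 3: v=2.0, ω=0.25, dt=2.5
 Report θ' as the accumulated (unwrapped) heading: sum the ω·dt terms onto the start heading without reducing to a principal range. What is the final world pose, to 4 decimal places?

step 1: θ'=-0.4340 (R=-0.2857) → pose (3.8442, 0.1853, -0.4340)
step 2: θ'=1.4410 (R=1.6000) → pose (6.1035, 1.4299, 1.4410)
step 3: θ'=2.0660 (R=8.0000) → pose (5.2098, 6.2670, 2.0660)

(5.2098, 6.2670, 2.0660)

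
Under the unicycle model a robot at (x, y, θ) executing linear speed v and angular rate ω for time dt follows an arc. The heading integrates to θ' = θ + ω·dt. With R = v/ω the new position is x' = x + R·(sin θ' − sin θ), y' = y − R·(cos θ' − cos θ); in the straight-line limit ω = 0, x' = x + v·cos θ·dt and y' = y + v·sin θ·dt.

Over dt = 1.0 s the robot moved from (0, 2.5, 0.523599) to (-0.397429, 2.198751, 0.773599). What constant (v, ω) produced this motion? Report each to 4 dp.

Δθ = 0.773599 − 0.523599 = 0.250000
ω = Δθ/dt = 0.250000/1.0 = 0.2500
R = Δx/(sin θ' − sin θ) = -2.0000
v = R·ω = -2.0000·0.2500 = -0.5000

v = -0.5000, ω = 0.2500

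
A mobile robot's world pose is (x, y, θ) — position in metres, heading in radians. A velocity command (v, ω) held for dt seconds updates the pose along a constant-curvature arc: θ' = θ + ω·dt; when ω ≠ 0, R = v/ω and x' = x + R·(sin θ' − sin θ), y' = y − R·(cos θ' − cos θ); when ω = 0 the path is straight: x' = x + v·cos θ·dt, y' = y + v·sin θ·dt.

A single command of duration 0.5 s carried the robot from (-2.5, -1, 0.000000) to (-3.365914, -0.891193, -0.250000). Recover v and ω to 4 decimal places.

v = -1.7500, ω = -0.5000

Δθ = -0.250000 − 0.000000 = -0.250000
ω = Δθ/dt = -0.250000/0.5 = -0.5000
R = Δx/(sin θ' − sin θ) = 3.5000
v = R·ω = 3.5000·-0.5000 = -1.7500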